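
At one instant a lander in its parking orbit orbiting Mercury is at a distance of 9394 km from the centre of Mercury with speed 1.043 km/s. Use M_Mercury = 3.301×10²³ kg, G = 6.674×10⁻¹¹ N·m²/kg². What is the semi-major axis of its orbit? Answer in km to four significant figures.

μ = GM = 6.674×10⁻¹¹ × 3.301×10²³ = 2.203×10¹³ m³/s².
r = 9.394×10⁶ m.
Specific orbital energy ε = v²/2 − μ/r = (1043)²/2 − 2.203×10¹³/9.394×10⁶ = -1.801×10⁶ J/kg.
Since ε = −μ/(2a), a = −μ/(2ε) = 6.115×10⁶ m = 6115.3 km.

a ≈ 6115 km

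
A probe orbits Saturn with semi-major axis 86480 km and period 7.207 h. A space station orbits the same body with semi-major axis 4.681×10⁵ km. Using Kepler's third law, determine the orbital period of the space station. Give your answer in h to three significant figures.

Kepler's third law: T² ∝ a³, so T₂ = T₁ (a₂/a₁)^(3/2).
a₂/a₁ = 5.413, (a₂/a₁)^(3/2) = 12.59.
T₂ = 7.207 × 12.59 = 90.76 h.

T₂ ≈ 90.8 h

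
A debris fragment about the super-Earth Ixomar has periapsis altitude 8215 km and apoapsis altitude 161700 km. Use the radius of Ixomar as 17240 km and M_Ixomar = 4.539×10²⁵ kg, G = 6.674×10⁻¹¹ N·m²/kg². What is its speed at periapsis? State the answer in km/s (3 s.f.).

μ = GM = 6.674×10⁻¹¹ × 4.539×10²⁵ = 3.029×10¹⁵ m³/s².
r_p = 17240 + 8215 = 25455 km = 2.5455×10⁷ m.
r_a = 17240 + 161700 = 178940 km = 1.7894×10⁸ m.
Semi-major axis a = (r_p + r_a)/2 = 1.0220×10⁵ km = 1.022×10⁸ m.
Vis-viva: v² = μ(2/r − 1/a) = 3.029×10¹⁵ × (7.857×10⁻⁸ − 9.785×10⁻⁹) = 2.084×10⁸ m²/s².
v = 14440 m/s = 14.44 km/s.

v ≈ 14.4 km/s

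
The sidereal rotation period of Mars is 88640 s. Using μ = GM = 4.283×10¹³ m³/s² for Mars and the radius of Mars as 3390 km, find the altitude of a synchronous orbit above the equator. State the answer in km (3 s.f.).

h_sync ≈ 17000 km

A synchronous orbit has period T, so by Kepler's third law a = (μT²/4π²)^(1/3).
μT²/4π² = 4.283×10¹³ × (8.864×10⁴)² / 39.48 = 8.524×10²¹ m³.
a = 2.043×10⁷ m = 20428 km.
Altitude h = a − R = 20428 − 3390 = 17038 km.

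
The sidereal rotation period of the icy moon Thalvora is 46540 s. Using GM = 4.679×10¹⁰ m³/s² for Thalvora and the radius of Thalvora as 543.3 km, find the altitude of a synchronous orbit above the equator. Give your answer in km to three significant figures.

A synchronous orbit has period T, so by Kepler's third law a = (μT²/4π²)^(1/3).
μT²/4π² = 4.679×10¹⁰ × (4.654×10⁴)² / 39.48 = 2.567×10¹⁸ m³.
a = 1.369×10⁶ m = 1369.2 km.
Altitude h = a − R = 1369.2 − 543.3 = 825.95 km.

h_sync ≈ 826 km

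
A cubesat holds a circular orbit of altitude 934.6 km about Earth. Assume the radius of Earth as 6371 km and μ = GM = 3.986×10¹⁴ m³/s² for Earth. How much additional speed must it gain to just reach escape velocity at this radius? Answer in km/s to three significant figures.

Δv ≈ 3.06 km/s

r = 6371 + 934.6 = 7305.6 km = 7.3056×10⁶ m.
Circular speed v_c = √(μ/r) = 7387 m/s.
Escape speed v_esc = √(2μ/r) = √2 × v_c = 10450 m/s.
Δv = v_esc − v_c = 3060 m/s = 3.060 km/s.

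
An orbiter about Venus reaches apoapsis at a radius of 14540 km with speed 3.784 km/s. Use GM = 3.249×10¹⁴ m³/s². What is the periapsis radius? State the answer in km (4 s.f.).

r_a = 1.454×10⁷ m.
Specific energy ε = v²/2 − μ/r = -1.519×10⁷ J/kg, so a = −μ/(2ε) = 1.070×10⁷ m.
The apsides satisfy r_p + r_a = 2a, so the periapsis radius is 2a − r_a = 6.855×10⁶ m = 6854.8 km.

periapsis radius ≈ 6855 km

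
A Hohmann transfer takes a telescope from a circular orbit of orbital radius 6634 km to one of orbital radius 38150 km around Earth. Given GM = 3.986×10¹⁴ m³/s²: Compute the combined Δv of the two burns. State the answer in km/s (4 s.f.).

Δv_total ≈ 3.839 km/s

r₁ = 6634 km = 6.634×10⁶ m.
r₂ = 38150 km = 3.815×10⁷ m.
Transfer ellipse a_t = (r₁ + r₂)/2 = 2.239×10⁷ m.
At r₁: circular v_c1 = √(μ/r₁) = 7751 m/s; transfer-perigee v_p = √[μ(2/r₁ − 1/a_t)] = 10120 m/s.
Δv₁ = v_p − v_c1 = 2366 m/s.
At r₂: circular v_c2 = √(μ/r₂) = 3232 m/s; transfer-apogee v_a = √[μ(2/r₂ − 1/a_t)] = 1759 m/s.
Δv₂ = v_c2 − v_a = 1473 m/s.
Total Δv = Δv₁ + Δv₂ = 3839 m/s = 3.839 km/s.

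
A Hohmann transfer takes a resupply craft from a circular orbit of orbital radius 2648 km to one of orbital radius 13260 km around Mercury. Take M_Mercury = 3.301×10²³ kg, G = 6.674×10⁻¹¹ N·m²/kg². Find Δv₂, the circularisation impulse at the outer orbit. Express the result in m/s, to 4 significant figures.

μ = GM = 6.674×10⁻¹¹ × 3.301×10²³ = 2.203×10¹³ m³/s².
r₁ = 2648 km = 2.648×10⁶ m.
r₂ = 13260 km = 1.326×10⁷ m.
Transfer ellipse a_t = (r₁ + r₂)/2 = 7.954×10⁶ m.
At r₁: circular v_c1 = √(μ/r₁) = 2884 m/s; transfer-periherm v_p = √[μ(2/r₁ − 1/a_t)] = 3724 m/s.
At r₂: circular v_c2 = √(μ/r₂) = 1289 m/s; transfer-apoherm v_a = √[μ(2/r₂ − 1/a_t)] = 743.7 m/s.
Δv₂ = v_c2 − v_a = 545.3 m/s.

Δv ≈ 545.3 m/s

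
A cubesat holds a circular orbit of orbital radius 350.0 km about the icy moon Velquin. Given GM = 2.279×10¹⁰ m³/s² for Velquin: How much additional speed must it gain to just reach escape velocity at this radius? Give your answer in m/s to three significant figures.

r = 350.0 km = 3.500×10⁵ m.
Circular speed v_c = √(μ/r) = 255.2 m/s.
Escape speed v_esc = √(2μ/r) = √2 × v_c = 360.9 m/s.
Δv = v_esc − v_c = 105.7 m/s.

Δv ≈ 106 m/s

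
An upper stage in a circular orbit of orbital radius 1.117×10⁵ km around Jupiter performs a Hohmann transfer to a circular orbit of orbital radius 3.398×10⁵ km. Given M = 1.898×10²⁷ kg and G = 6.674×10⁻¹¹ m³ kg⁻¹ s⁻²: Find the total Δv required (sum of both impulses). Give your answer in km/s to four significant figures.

μ = GM = 6.674×10⁻¹¹ × 1.898×10²⁷ = 1.267×10¹⁷ m³/s².
r₁ = 1.117×10⁵ km = 1.117×10⁸ m.
r₂ = 3.398×10⁵ km = 3.398×10⁸ m.
Transfer ellipse a_t = (r₁ + r₂)/2 = 2.258×10⁸ m.
At r₁: circular v_c1 = √(μ/r₁) = 33680 m/s; transfer-perijove v_p = √[μ(2/r₁ − 1/a_t)] = 41320 m/s.
Δv₁ = v_p − v_c1 = 7640 m/s.
At r₂: circular v_c2 = √(μ/r₂) = 19310 m/s; transfer-apojove v_a = √[μ(2/r₂ − 1/a_t)] = 13580 m/s.
Δv₂ = v_c2 − v_a = 5726 m/s.
Total Δv = Δv₁ + Δv₂ = 13370 m/s = 13.37 km/s.

Δv_total ≈ 13.37 km/s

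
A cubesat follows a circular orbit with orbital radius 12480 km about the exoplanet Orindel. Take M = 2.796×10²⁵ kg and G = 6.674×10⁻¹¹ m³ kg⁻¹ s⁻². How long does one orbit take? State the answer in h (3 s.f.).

μ = GM = 6.674×10⁻¹¹ × 2.796×10²⁵ = 1.866×10¹⁵ m³/s².
r = 12480 km = 1.248×10⁷ m.
Kepler's third law: T = 2π√(r³/μ) = 2π√((1.248×10⁷)³ / 1.866×10¹⁵).
r³/μ = 1.042×10⁶ s², so T = 2π × 1.021×10³ = 6.413×10³ s.
Converting: 6.413×10³ s ÷ 3600 = 1.781 h.

T ≈ 1.78 h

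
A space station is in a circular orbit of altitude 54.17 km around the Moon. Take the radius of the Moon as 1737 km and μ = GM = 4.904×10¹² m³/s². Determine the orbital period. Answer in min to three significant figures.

T ≈ 113 min

r = 1737 + 54.17 = 1791.2 km = 1.7912×10⁶ m.
Kepler's third law: T = 2π√(r³/μ) = 2π√((1.791×10⁶)³ / 4.904×10¹²).
r³/μ = 1.172×10⁶ s², so T = 2π × 1.083×10³ = 6.802×10³ s.
Converting: 6.802×10³ s ÷ 60.00 = 113.4 min.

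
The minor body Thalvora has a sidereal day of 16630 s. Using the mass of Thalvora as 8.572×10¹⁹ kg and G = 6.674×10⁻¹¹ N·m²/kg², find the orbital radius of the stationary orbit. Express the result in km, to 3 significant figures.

r_sync ≈ 342 km

μ = GM = 6.674×10⁻¹¹ × 8.572×10¹⁹ = 5.721×10⁹ m³/s².
A synchronous orbit has period T, so by Kepler's third law a = (μT²/4π²)^(1/3).
μT²/4π² = 5.721×10⁹ × (1.663×10⁴)² / 39.48 = 4.008×10¹⁶ m³.
a = 3.422×10⁵ m = 342.21 km.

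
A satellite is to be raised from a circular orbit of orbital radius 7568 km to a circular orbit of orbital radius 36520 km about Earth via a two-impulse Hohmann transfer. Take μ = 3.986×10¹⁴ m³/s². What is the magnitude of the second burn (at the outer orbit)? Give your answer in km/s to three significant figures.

r₁ = 7568 km = 7.568×10⁶ m.
r₂ = 36520 km = 3.652×10⁷ m.
Transfer ellipse a_t = (r₁ + r₂)/2 = 2.204×10⁷ m.
At r₁: circular v_c1 = √(μ/r₁) = 7257 m/s; transfer-perigee v_p = √[μ(2/r₁ − 1/a_t)] = 9341 m/s.
At r₂: circular v_c2 = √(μ/r₂) = 3304 m/s; transfer-apogee v_a = √[μ(2/r₂ − 1/a_t)] = 1936 m/s.
Δv₂ = v_c2 − v_a = 1368 m/s.
= 1.368 km/s.

Δv ≈ 1.37 km/s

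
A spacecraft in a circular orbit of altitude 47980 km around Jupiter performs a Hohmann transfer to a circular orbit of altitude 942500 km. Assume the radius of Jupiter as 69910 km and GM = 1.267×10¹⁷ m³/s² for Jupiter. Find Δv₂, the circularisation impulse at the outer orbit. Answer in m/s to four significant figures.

r₁ = 69910 + 47980 = 117890 km = 1.1789×10⁸ m.
r₂ = 69910 + 942500 = 1012400 km = 1.0124×10⁹ m.
Transfer ellipse a_t = (r₁ + r₂)/2 = 5.652×10⁸ m.
At r₁: circular v_c1 = √(μ/r₁) = 32780 m/s; transfer-perijove v_p = √[μ(2/r₁ − 1/a_t)] = 43880 m/s.
At r₂: circular v_c2 = √(μ/r₂) = 11190 m/s; transfer-apojove v_a = √[μ(2/r₂ − 1/a_t)] = 5109 m/s.
Δv₂ = v_c2 − v_a = 6078 m/s.

Δv ≈ 6078 m/s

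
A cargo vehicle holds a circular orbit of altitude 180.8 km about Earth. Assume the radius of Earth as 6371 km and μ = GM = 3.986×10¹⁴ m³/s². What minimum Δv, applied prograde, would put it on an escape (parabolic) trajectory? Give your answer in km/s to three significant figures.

r = 6371 + 180.8 = 6551.8 km = 6.5518×10⁶ m.
Circular speed v_c = √(μ/r) = 7800 m/s.
Escape speed v_esc = √(2μ/r) = √2 × v_c = 11030 m/s.
Δv = v_esc − v_c = 3231 m/s = 3.231 km/s.

Δv ≈ 3.23 km/s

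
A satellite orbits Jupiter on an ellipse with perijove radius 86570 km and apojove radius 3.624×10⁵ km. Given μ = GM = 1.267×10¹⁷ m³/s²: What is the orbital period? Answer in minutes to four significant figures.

Semi-major axis a = (r_p + r_a)/2 = (86570 + 3.6240×10⁵)/2 = 2.2448×10⁵ km = 2.245×10⁸ m.
By Kepler's third law T = 2π√(a³/μ) = 2π × 9.449×10³ = 5.937×10⁴ s.
= 989.5 minutes.

T ≈ 989.5 minutes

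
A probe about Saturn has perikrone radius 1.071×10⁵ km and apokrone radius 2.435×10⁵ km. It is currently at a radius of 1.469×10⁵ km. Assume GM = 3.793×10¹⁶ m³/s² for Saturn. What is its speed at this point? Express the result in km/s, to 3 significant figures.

Semi-major axis a = (r_p + r_a)/2 = 1.7530×10⁵ km = 1.753×10⁸ m.
Vis-viva: v² = μ(2/r − 1/a) = 3.793×10¹⁶ × (1.361×10⁻⁸ − 5.705×10⁻⁹) = 3.000×10⁸ m²/s².
v = 17320 m/s = 17.32 km/s.

v ≈ 17.3 km/s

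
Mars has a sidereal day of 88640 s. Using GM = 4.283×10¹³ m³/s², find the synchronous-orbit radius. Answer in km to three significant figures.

r_sync ≈ 20400 km

A synchronous orbit has period T, so by Kepler's third law a = (μT²/4π²)^(1/3).
μT²/4π² = 4.283×10¹³ × (8.864×10⁴)² / 39.48 = 8.524×10²¹ m³.
a = 2.043×10⁷ m = 20428 km.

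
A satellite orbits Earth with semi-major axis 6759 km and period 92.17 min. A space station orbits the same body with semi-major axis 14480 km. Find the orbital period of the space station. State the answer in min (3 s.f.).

Kepler's third law: T² ∝ a³, so T₂ = T₁ (a₂/a₁)^(3/2).
a₂/a₁ = 2.142, (a₂/a₁)^(3/2) = 3.136.
T₂ = 92.17 × 3.136 = 289.0 min.

T₂ ≈ 289 min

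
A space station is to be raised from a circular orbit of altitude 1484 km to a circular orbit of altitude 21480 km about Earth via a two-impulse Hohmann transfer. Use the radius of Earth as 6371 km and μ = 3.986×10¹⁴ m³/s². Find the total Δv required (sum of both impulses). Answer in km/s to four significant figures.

Δv_total ≈ 3.048 km/s

r₁ = 6371 + 1484 = 7855.0 km = 7.8550×10⁶ m.
r₂ = 6371 + 21480 = 27851 km = 2.7851×10⁷ m.
Transfer ellipse a_t = (r₁ + r₂)/2 = 1.785×10⁷ m.
At r₁: circular v_c1 = √(μ/r₁) = 7124 m/s; transfer-perigee v_p = √[μ(2/r₁ − 1/a_t)] = 8897 m/s.
Δv₁ = v_p − v_c1 = 1774 m/s.
At r₂: circular v_c2 = √(μ/r₂) = 3783 m/s; transfer-apogee v_a = √[μ(2/r₂ − 1/a_t)] = 2509 m/s.
Δv₂ = v_c2 − v_a = 1274 m/s.
Total Δv = Δv₁ + Δv₂ = 3048 m/s = 3.048 km/s.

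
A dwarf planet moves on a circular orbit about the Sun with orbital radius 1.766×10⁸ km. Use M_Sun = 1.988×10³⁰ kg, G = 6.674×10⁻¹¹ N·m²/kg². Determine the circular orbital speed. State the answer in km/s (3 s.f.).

μ = GM = 6.674×10⁻¹¹ × 1.988×10³⁰ = 1.327×10²⁰ m³/s².
r = 1.766×10⁸ km = 1.766×10¹¹ m.
For a circular orbit v = √(μ/r) = √(1.327×10²⁰ / 1.766×10¹¹) = √(7.513×10⁸) = 27410 m/s.
That is 27.41 km/s.

v ≈ 27.4 km/s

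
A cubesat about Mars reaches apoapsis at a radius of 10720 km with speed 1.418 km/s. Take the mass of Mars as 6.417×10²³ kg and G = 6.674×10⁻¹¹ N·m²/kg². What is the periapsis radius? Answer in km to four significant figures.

μ = GM = 6.674×10⁻¹¹ × 6.417×10²³ = 4.283×10¹³ m³/s².
r_a = 1.072×10⁷ m.
Specific energy ε = v²/2 − μ/r = -2.990×10⁶ J/kg, so a = −μ/(2ε) = 7.162×10⁶ m.
The apsides satisfy r_p + r_a = 2a, so the periapsis radius is 2a − r_a = 3.605×10⁶ m = 3604.9 km.

periapsis radius ≈ 3605 km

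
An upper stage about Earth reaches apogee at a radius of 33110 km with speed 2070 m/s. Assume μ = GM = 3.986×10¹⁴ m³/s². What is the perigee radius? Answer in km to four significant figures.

r_a = 3.311×10⁷ m.
Specific energy ε = v²/2 − μ/r = -9.896×10⁶ J/kg, so a = −μ/(2ε) = 2.014×10⁷ m.
The apsides satisfy r_p + r_a = 2a, so the perigee radius is 2a − r_a = 7.168×10⁶ m = 7168.0 km.

perigee radius ≈ 7168 km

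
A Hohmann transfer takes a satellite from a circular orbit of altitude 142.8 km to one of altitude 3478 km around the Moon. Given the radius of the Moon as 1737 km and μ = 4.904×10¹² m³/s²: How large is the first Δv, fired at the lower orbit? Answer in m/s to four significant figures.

r₁ = 1737 + 142.8 = 1879.8 km = 1.8798×10⁶ m.
r₂ = 1737 + 3478 = 5215.0 km = 5.2150×10⁶ m.
Transfer ellipse a_t = (r₁ + r₂)/2 = 3.547×10⁶ m.
At r₁: circular v_c1 = √(μ/r₁) = 1615 m/s; transfer-perilune v_p = √[μ(2/r₁ − 1/a_t)] = 1958 m/s.
Δv₁ = v_p − v_c1 = 343.2 m/s.

Δv ≈ 343.2 m/s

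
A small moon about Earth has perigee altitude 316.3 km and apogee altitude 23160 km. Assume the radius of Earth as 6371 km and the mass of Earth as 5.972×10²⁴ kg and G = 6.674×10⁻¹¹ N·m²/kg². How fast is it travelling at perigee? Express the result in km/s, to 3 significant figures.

v ≈ 9.86 km/s

μ = GM = 6.674×10⁻¹¹ × 5.972×10²⁴ = 3.986×10¹⁴ m³/s².
r_p = 6371 + 316.3 = 6687.3 km = 6.6873×10⁶ m.
r_a = 6371 + 23160 = 29531 km = 2.9531×10⁷ m.
Semi-major axis a = (r_p + r_a)/2 = 18109 km = 1.811×10⁷ m.
Vis-viva: v² = μ(2/r − 1/a) = 3.986×10¹⁴ × (2.991×10⁻⁷ − 5.522×10⁻⁸) = 9.719×10⁷ m²/s².
v = 9859 m/s = 9.859 km/s.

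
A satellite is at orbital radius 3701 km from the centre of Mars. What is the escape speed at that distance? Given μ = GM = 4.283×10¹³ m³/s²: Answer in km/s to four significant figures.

r = 3701 km = 3.701×10⁶ m.
Escape speed v_esc = √(2μ/r) = √(2 × 4.283×10¹³ / 3.701×10⁶) = √(2.315×10⁷) = 4811 m/s.
= 4.811 km/s.

v_esc ≈ 4.811 km/s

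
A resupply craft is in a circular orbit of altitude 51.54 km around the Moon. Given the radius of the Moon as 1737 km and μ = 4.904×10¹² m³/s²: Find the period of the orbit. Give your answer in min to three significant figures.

T ≈ 113 min

r = 1737 + 51.54 = 1788.5 km = 1.7885×10⁶ m.
Kepler's third law: T = 2π√(r³/μ) = 2π√((1.789×10⁶)³ / 4.904×10¹²).
r³/μ = 1.167×10⁶ s², so T = 2π × 1.080×10³ = 6.787×10³ s.
Converting: 6.787×10³ s ÷ 60.00 = 113.1 min.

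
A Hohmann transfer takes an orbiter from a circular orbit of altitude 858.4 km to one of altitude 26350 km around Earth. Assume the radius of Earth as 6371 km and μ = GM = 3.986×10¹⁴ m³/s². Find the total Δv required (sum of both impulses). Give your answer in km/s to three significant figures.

Δv_total ≈ 3.47 km/s

r₁ = 6371 + 858.4 = 7229.4 km = 7.2294×10⁶ m.
r₂ = 6371 + 26350 = 32721 km = 3.2721×10⁷ m.
Transfer ellipse a_t = (r₁ + r₂)/2 = 1.998×10⁷ m.
At r₁: circular v_c1 = √(μ/r₁) = 7425 m/s; transfer-perigee v_p = √[μ(2/r₁ − 1/a_t)] = 9504 m/s.
Δv₁ = v_p − v_c1 = 2078 m/s.
At r₂: circular v_c2 = √(μ/r₂) = 3490 m/s; transfer-apogee v_a = √[μ(2/r₂ − 1/a_t)] = 2100 m/s.
Δv₂ = v_c2 − v_a = 1391 m/s.
Total Δv = Δv₁ + Δv₂ = 3469 m/s = 3.469 km/s.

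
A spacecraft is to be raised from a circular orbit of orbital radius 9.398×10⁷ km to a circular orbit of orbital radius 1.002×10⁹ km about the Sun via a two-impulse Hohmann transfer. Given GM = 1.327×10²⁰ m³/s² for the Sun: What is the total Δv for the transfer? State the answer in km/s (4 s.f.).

r₁ = 9.398×10⁷ km = 9.398×10¹⁰ m.
r₂ = 1.002×10⁹ km = 1.002×10¹² m.
Transfer ellipse a_t = (r₁ + r₂)/2 = 5.480×10¹¹ m.
At r₁: circular v_c1 = √(μ/r₁) = 37580 m/s; transfer-perihelion v_p = √[μ(2/r₁ − 1/a_t)] = 50810 m/s.
Δv₁ = v_p − v_c1 = 13240 m/s.
At r₂: circular v_c2 = √(μ/r₂) = 11510 m/s; transfer-aphelion v_a = √[μ(2/r₂ − 1/a_t)] = 4766 m/s.
Δv₂ = v_c2 − v_a = 6742 m/s.
Total Δv = Δv₁ + Δv₂ = 19980 m/s = 19.98 km/s.

Δv_total ≈ 19.98 km/s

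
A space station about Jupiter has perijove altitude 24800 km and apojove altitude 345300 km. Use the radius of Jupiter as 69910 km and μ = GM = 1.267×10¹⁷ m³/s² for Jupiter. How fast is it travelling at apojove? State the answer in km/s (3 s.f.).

r_p = 69910 + 24800 = 94710 km = 9.4710×10⁷ m.
r_a = 69910 + 345300 = 415210 km = 4.1521×10⁸ m.
Semi-major axis a = (r_p + r_a)/2 = 2.5496×10⁵ km = 2.550×10⁸ m.
Vis-viva: v² = μ(2/r − 1/a) = 1.267×10¹⁷ × (4.817×10⁻⁹ − 3.922×10⁻⁹) = 1.134×10⁸ m²/s².
v = 10650 m/s = 10.65 km/s.

v ≈ 10.6 km/s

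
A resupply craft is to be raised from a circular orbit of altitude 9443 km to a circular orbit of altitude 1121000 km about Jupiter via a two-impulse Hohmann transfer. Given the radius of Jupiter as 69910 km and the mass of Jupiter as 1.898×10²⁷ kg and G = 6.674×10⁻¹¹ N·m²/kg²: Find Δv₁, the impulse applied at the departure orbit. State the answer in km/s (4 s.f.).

μ = GM = 6.674×10⁻¹¹ × 1.898×10²⁷ = 1.267×10¹⁷ m³/s².
r₁ = 69910 + 9443 = 79353 km = 7.9353×10⁷ m.
r₂ = 69910 + 1121000 = 1190900 km = 1.1909×10⁹ m.
Transfer ellipse a_t = (r₁ + r₂)/2 = 6.351×10⁸ m.
At r₁: circular v_c1 = √(μ/r₁) = 39950 m/s; transfer-perijove v_p = √[μ(2/r₁ − 1/a_t)] = 54710 m/s.
Δv₁ = v_p − v_c1 = 14760 m/s.
= 14.76 km/s.

Δv ≈ 14.76 km/s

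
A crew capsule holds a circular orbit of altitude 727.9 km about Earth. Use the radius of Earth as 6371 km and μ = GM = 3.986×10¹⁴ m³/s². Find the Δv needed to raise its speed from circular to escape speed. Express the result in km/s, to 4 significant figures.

Δv ≈ 3.104 km/s

r = 6371 + 727.9 = 7098.9 km = 7.0989×10⁶ m.
Circular speed v_c = √(μ/r) = 7493 m/s.
Escape speed v_esc = √(2μ/r) = √2 × v_c = 10600 m/s.
Δv = v_esc − v_c = 3104 m/s = 3.104 km/s.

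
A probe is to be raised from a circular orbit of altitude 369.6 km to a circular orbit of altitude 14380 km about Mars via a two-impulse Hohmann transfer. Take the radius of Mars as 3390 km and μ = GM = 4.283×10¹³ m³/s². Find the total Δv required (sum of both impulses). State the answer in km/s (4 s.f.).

r₁ = 3390 + 369.6 = 3759.6 km = 3.7596×10⁶ m.
r₂ = 3390 + 14380 = 17770 km = 1.7770×10⁷ m.
Transfer ellipse a_t = (r₁ + r₂)/2 = 1.076×10⁷ m.
At r₁: circular v_c1 = √(μ/r₁) = 3375 m/s; transfer-periapsis v_p = √[μ(2/r₁ − 1/a_t)] = 4337 m/s.
Δv₁ = v_p − v_c1 = 961.3 m/s.
At r₂: circular v_c2 = √(μ/r₂) = 1552 m/s; transfer-apoapsis v_a = √[μ(2/r₂ − 1/a_t)] = 917.5 m/s.
Δv₂ = v_c2 − v_a = 635.0 m/s.
Total Δv = Δv₁ + Δv₂ = 1596 m/s = 1.596 km/s.

Δv_total ≈ 1.596 km/s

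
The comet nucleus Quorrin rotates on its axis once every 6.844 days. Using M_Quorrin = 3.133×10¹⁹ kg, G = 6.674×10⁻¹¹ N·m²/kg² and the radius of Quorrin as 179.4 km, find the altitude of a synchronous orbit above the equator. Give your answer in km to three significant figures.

μ = GM = 6.674×10⁻¹¹ × 3.133×10¹⁹ = 2.091×10⁹ m³/s².
T = 6.844 days = 5.913×10⁵ s.
A synchronous orbit has period T, so by Kepler's third law a = (μT²/4π²)^(1/3).
μT²/4π² = 2.091×10⁹ × (5.913×10⁵)² / 39.48 = 1.852×10¹⁹ m³.
a = 2.646×10⁶ m = 2645.7 km.
Altitude h = a − R = 2645.7 − 179.4 = 2466.3 km.

h_sync ≈ 2470 km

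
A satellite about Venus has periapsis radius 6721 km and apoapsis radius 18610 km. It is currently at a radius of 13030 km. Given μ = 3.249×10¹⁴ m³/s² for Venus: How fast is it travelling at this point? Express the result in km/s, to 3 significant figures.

v ≈ 4.92 km/s

Semi-major axis a = (r_p + r_a)/2 = 12666 km = 1.267×10⁷ m.
Vis-viva: v² = μ(2/r − 1/a) = 3.249×10¹⁴ × (1.535×10⁻⁷ − 7.895×10⁻⁸) = 2.422×10⁷ m²/s².
v = 4921 m/s = 4.921 km/s.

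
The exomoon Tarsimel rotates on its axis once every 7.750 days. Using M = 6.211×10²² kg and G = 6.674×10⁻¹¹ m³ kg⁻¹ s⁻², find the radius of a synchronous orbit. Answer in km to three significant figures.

r_sync ≈ 36100 km

μ = GM = 6.674×10⁻¹¹ × 6.211×10²² = 4.145×10¹² m³/s².
T = 7.750 days = 6.696×10⁵ s.
A synchronous orbit has period T, so by Kepler's third law a = (μT²/4π²)^(1/3).
μT²/4π² = 4.145×10¹² × (6.696×10⁵)² / 39.48 = 4.708×10²² m³.
a = 3.611×10⁷ m = 36108 km.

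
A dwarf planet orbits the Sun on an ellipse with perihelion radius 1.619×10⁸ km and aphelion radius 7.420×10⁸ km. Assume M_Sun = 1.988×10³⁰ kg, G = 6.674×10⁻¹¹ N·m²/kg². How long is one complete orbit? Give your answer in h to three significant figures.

μ = GM = 6.674×10⁻¹¹ × 1.988×10³⁰ = 1.327×10²⁰ m³/s².
Semi-major axis a = (r_p + r_a)/2 = (1.6190×10⁸ + 7.4200×10⁸)/2 = 4.5195×10⁸ km = 4.520×10¹¹ m.
By Kepler's third law T = 2π√(a³/μ) = 2π × 2.638×10⁷ = 1.657×10⁸ s.
= 46040 h.

T ≈ 46000 h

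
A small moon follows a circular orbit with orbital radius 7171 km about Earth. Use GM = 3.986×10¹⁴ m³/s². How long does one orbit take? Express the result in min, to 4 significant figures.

T ≈ 100.7 min

r = 7171 km = 7.171×10⁶ m.
Kepler's third law: T = 2π√(r³/μ) = 2π√((7.171×10⁶)³ / 3.986×10¹⁴).
r³/μ = 9.251×10⁵ s², so T = 2π × 9.618×10² = 6.043×10³ s.
Converting: 6.043×10³ s ÷ 60.00 = 100.7 min.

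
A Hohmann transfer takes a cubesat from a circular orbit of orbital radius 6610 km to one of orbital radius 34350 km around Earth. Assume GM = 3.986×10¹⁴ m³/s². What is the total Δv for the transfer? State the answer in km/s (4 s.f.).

Δv_total ≈ 3.763 km/s

r₁ = 6610 km = 6.610×10⁶ m.
r₂ = 34350 km = 3.435×10⁷ m.
Transfer ellipse a_t = (r₁ + r₂)/2 = 2.048×10⁷ m.
At r₁: circular v_c1 = √(μ/r₁) = 7765 m/s; transfer-perigee v_p = √[μ(2/r₁ − 1/a_t)] = 10060 m/s.
Δv₁ = v_p − v_c1 = 2291 m/s.
At r₂: circular v_c2 = √(μ/r₂) = 3406 m/s; transfer-apogee v_a = √[μ(2/r₂ − 1/a_t)] = 1935 m/s.
Δv₂ = v_c2 − v_a = 1471 m/s.
Total Δv = Δv₁ + Δv₂ = 3763 m/s = 3.763 km/s.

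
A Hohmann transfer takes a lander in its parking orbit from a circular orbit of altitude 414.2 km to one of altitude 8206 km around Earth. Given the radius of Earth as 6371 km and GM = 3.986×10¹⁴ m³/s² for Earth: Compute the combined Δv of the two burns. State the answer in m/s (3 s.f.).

r₁ = 6371 + 414.2 = 6785.2 km = 6.7852×10⁶ m.
r₂ = 6371 + 8206 = 14577 km = 1.4577×10⁷ m.
Transfer ellipse a_t = (r₁ + r₂)/2 = 1.068×10⁷ m.
At r₁: circular v_c1 = √(μ/r₁) = 7665 m/s; transfer-perigee v_p = √[μ(2/r₁ − 1/a_t)] = 8954 m/s.
Δv₁ = v_p − v_c1 = 1289 m/s.
At r₂: circular v_c2 = √(μ/r₂) = 5229 m/s; transfer-apogee v_a = √[μ(2/r₂ − 1/a_t)] = 4168 m/s.
Δv₂ = v_c2 − v_a = 1061 m/s.
Total Δv = Δv₁ + Δv₂ = 2351 m/s.

Δv_total ≈ 2350 m/s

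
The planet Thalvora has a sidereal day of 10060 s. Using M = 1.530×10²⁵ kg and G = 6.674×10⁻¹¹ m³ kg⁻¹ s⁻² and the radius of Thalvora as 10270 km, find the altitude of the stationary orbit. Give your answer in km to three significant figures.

h_sync ≈ 3510 km

μ = GM = 6.674×10⁻¹¹ × 1.530×10²⁵ = 1.021×10¹⁵ m³/s².
A synchronous orbit has period T, so by Kepler's third law a = (μT²/4π²)^(1/3).
μT²/4π² = 1.021×10¹⁵ × (1.006×10⁴)² / 39.48 = 2.618×10²¹ m³.
a = 1.378×10⁷ m = 13782 km.
Altitude h = a − R = 13782 − 10270 = 3511.8 km.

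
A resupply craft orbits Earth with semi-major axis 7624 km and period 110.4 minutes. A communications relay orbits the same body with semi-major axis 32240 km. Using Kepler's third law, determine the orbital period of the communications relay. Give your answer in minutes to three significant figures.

Kepler's third law: T² ∝ a³, so T₂ = T₁ (a₂/a₁)^(3/2).
a₂/a₁ = 4.229, (a₂/a₁)^(3/2) = 8.696.
T₂ = 110.4 × 8.696 = 960.0 minutes.

T₂ ≈ 960 minutes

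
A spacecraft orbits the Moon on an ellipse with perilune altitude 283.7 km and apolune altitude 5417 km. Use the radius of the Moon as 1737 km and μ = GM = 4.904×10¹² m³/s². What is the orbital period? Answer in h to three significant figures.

r_p = 1737 + 283.7 = 2020.7 km = 2.0207×10⁶ m.
r_a = 1737 + 5417 = 7154.0 km = 7.1540×10⁶ m.
Semi-major axis a = (r_p + r_a)/2 = (2020.7 + 7154.0)/2 = 4587.4 km = 4.587×10⁶ m.
By Kepler's third law T = 2π√(a³/μ) = 2π × 4.437×10³ = 2.788×10⁴ s.
= 7.744 h.

T ≈ 7.74 h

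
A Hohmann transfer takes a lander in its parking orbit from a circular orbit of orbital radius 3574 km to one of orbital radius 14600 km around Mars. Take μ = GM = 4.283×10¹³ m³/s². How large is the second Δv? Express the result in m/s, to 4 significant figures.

Δv ≈ 638.6 m/s

r₁ = 3574 km = 3.574×10⁶ m.
r₂ = 14600 km = 1.460×10⁷ m.
Transfer ellipse a_t = (r₁ + r₂)/2 = 9.087×10⁶ m.
At r₁: circular v_c1 = √(μ/r₁) = 3462 m/s; transfer-periapsis v_p = √[μ(2/r₁ − 1/a_t)] = 4388 m/s.
At r₂: circular v_c2 = √(μ/r₂) = 1713 m/s; transfer-apoapsis v_a = √[μ(2/r₂ − 1/a_t)] = 1074 m/s.
Δv₂ = v_c2 − v_a = 638.6 m/s.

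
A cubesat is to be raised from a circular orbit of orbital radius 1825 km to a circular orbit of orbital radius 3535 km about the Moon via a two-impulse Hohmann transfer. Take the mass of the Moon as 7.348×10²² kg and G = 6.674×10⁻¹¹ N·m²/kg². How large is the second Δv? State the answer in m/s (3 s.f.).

μ = GM = 6.674×10⁻¹¹ × 7.348×10²² = 4.904×10¹² m³/s².
r₁ = 1825 km = 1.825×10⁶ m.
r₂ = 3535 km = 3.535×10⁶ m.
Transfer ellipse a_t = (r₁ + r₂)/2 = 2.680×10⁶ m.
At r₁: circular v_c1 = √(μ/r₁) = 1639 m/s; transfer-perilune v_p = √[μ(2/r₁ − 1/a_t)] = 1883 m/s.
At r₂: circular v_c2 = √(μ/r₂) = 1178 m/s; transfer-apolune v_a = √[μ(2/r₂ − 1/a_t)] = 972.0 m/s.
Δv₂ = v_c2 − v_a = 205.9 m/s.

Δv ≈ 206 m/s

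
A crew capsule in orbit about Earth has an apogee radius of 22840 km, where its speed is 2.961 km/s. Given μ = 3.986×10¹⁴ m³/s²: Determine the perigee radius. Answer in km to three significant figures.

r_a = 2.284×10⁷ m.
Specific energy ε = v²/2 − μ/r = -1.307×10⁷ J/kg, so a = −μ/(2ε) = 1.525×10⁷ m.
The apsides satisfy r_p + r_a = 2a, so the perigee radius is 2a − r_a = 7.662×10⁶ m = 7661.8 km.

perigee radius ≈ 7660 km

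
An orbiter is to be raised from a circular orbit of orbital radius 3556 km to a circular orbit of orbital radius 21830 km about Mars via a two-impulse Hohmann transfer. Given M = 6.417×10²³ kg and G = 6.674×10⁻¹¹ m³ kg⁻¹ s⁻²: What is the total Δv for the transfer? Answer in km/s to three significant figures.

Δv_total ≈ 1.74 km/s

μ = GM = 6.674×10⁻¹¹ × 6.417×10²³ = 4.283×10¹³ m³/s².
r₁ = 3556 km = 3.556×10⁶ m.
r₂ = 21830 km = 2.183×10⁷ m.
Transfer ellipse a_t = (r₁ + r₂)/2 = 1.269×10⁷ m.
At r₁: circular v_c1 = √(μ/r₁) = 3470 m/s; transfer-periapsis v_p = √[μ(2/r₁ − 1/a_t)] = 4551 m/s.
Δv₁ = v_p − v_c1 = 1081 m/s.
At r₂: circular v_c2 = √(μ/r₂) = 1401 m/s; transfer-apoapsis v_a = √[μ(2/r₂ − 1/a_t)] = 741.4 m/s.
Δv₂ = v_c2 − v_a = 659.3 m/s.
Total Δv = Δv₁ + Δv₂ = 1740 m/s = 1.740 km/s.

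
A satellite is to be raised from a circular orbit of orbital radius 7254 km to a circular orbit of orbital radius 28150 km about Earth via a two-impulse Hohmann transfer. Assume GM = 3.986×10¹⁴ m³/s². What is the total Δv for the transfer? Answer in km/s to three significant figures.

r₁ = 7254 km = 7.254×10⁶ m.
r₂ = 28150 km = 2.815×10⁷ m.
Transfer ellipse a_t = (r₁ + r₂)/2 = 1.770×10⁷ m.
At r₁: circular v_c1 = √(μ/r₁) = 7413 m/s; transfer-perigee v_p = √[μ(2/r₁ − 1/a_t)] = 9348 m/s.
Δv₁ = v_p − v_c1 = 1935 m/s.
At r₂: circular v_c2 = √(μ/r₂) = 3763 m/s; transfer-apogee v_a = √[μ(2/r₂ − 1/a_t)] = 2409 m/s.
Δv₂ = v_c2 − v_a = 1354 m/s.
Total Δv = Δv₁ + Δv₂ = 3289 m/s = 3.289 km/s.

Δv_total ≈ 3.29 km/s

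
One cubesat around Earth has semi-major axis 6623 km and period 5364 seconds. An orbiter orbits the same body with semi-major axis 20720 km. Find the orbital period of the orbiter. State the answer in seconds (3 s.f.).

Kepler's third law: T² ∝ a³, so T₂ = T₁ (a₂/a₁)^(3/2).
a₂/a₁ = 3.128, (a₂/a₁)^(3/2) = 5.534.
T₂ = 5364 × 5.534 = 29680 seconds.

T₂ ≈ 29700 seconds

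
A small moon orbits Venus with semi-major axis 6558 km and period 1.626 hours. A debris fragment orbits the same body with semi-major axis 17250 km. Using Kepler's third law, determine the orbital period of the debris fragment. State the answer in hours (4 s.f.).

T₂ ≈ 6.937 hours

Kepler's third law: T² ∝ a³, so T₂ = T₁ (a₂/a₁)^(3/2).
a₂/a₁ = 2.630, (a₂/a₁)^(3/2) = 4.266.
T₂ = 1.626 × 4.266 = 6.937 hours.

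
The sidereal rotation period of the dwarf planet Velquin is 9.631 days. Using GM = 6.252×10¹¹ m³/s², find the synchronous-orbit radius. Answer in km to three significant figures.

r_sync ≈ 22200 km

T = 9.631 days = 8.321×10⁵ s.
A synchronous orbit has period T, so by Kepler's third law a = (μT²/4π²)^(1/3).
μT²/4π² = 6.252×10¹¹ × (8.321×10⁵)² / 39.48 = 1.097×10²² m³.
a = 2.222×10⁷ m = 22217 km.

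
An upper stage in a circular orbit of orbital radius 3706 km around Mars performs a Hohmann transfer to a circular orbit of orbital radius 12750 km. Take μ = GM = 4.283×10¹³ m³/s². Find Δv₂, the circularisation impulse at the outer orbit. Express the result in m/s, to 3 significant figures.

Δv ≈ 603 m/s

r₁ = 3706 km = 3.706×10⁶ m.
r₂ = 12750 km = 1.275×10⁷ m.
Transfer ellipse a_t = (r₁ + r₂)/2 = 8.228×10⁶ m.
At r₁: circular v_c1 = √(μ/r₁) = 3400 m/s; transfer-periapsis v_p = √[μ(2/r₁ − 1/a_t)] = 4232 m/s.
At r₂: circular v_c2 = √(μ/r₂) = 1833 m/s; transfer-apoapsis v_a = √[μ(2/r₂ − 1/a_t)] = 1230 m/s.
Δv₂ = v_c2 − v_a = 602.8 m/s.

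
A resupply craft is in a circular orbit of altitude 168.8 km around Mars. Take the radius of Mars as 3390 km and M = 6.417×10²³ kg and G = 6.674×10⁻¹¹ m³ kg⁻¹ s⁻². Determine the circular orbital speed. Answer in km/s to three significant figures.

v ≈ 3.47 km/s

μ = GM = 6.674×10⁻¹¹ × 6.417×10²³ = 4.283×10¹³ m³/s².
r = 3390 + 168.8 = 3558.8 km = 3.5588×10⁶ m.
For a circular orbit v = √(μ/r) = √(4.283×10¹³ / 3.559×10⁶) = √(1.203×10⁷) = 3469 m/s.
That is 3.469 km/s.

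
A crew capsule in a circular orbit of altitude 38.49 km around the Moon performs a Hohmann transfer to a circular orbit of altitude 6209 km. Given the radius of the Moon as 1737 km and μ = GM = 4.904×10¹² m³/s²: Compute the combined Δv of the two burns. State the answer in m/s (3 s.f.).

r₁ = 1737 + 38.49 = 1775.5 km = 1.7755×10⁶ m.
r₂ = 1737 + 6209 = 7946.0 km = 7.9460×10⁶ m.
Transfer ellipse a_t = (r₁ + r₂)/2 = 4.861×10⁶ m.
At r₁: circular v_c1 = √(μ/r₁) = 1662 m/s; transfer-perilune v_p = √[μ(2/r₁ − 1/a_t)] = 2125 m/s.
Δv₁ = v_p − v_c1 = 463.0 m/s.
At r₂: circular v_c2 = √(μ/r₂) = 785.6 m/s; transfer-apolune v_a = √[μ(2/r₂ − 1/a_t)] = 474.8 m/s.
Δv₂ = v_c2 − v_a = 310.8 m/s.
Total Δv = Δv₁ + Δv₂ = 773.8 m/s.

Δv_total ≈ 774 m/s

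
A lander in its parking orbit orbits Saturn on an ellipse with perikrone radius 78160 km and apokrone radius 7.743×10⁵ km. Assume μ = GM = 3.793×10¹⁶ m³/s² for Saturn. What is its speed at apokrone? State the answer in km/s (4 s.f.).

Semi-major axis a = (r_p + r_a)/2 = 4.2623×10⁵ km = 4.262×10⁸ m.
Vis-viva: v² = μ(2/r − 1/a) = 3.793×10¹⁶ × (2.583×10⁻⁹ − 2.346×10⁻⁹) = 8.983×10⁶ m²/s².
v = 2997 m/s = 2.997 km/s.

v ≈ 2.997 km/s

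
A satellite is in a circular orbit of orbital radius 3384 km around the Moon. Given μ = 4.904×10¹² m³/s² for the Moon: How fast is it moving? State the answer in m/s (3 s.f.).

r = 3384 km = 3.384×10⁶ m.
For a circular orbit v = √(μ/r) = √(4.904×10¹² / 3.384×10⁶) = √(1.449×10⁶) = 1204 m/s.

v ≈ 1200 m/s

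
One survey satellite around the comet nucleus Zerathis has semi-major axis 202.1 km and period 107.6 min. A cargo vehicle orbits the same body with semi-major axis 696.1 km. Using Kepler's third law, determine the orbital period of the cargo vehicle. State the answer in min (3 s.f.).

T₂ ≈ 688 min

Kepler's third law: T² ∝ a³, so T₂ = T₁ (a₂/a₁)^(3/2).
a₂/a₁ = 3.444, (a₂/a₁)^(3/2) = 6.392.
T₂ = 107.6 × 6.392 = 687.8 min.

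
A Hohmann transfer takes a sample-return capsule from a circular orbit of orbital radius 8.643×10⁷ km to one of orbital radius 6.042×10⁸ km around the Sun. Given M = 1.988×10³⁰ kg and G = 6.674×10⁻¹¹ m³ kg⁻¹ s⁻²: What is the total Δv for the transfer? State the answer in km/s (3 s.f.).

Δv_total ≈ 20.1 km/s

μ = GM = 6.674×10⁻¹¹ × 1.988×10³⁰ = 1.327×10²⁰ m³/s².
r₁ = 8.643×10⁷ km = 8.643×10¹⁰ m.
r₂ = 6.042×10⁸ km = 6.042×10¹¹ m.
Transfer ellipse a_t = (r₁ + r₂)/2 = 3.453×10¹¹ m.
At r₁: circular v_c1 = √(μ/r₁) = 39180 m/s; transfer-perihelion v_p = √[μ(2/r₁ − 1/a_t)] = 51830 m/s.
Δv₁ = v_p − v_c1 = 12650 m/s.
At r₂: circular v_c2 = √(μ/r₂) = 14820 m/s; transfer-aphelion v_a = √[μ(2/r₂ − 1/a_t)] = 7414 m/s.
Δv₂ = v_c2 − v_a = 7405 m/s.
Total Δv = Δv₁ + Δv₂ = 20050 m/s = 20.05 km/s.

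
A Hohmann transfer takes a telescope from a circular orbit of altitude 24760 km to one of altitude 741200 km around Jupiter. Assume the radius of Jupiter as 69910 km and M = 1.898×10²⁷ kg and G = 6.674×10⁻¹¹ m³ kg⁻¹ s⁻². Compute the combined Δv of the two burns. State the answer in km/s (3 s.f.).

μ = GM = 6.674×10⁻¹¹ × 1.898×10²⁷ = 1.267×10¹⁷ m³/s².
r₁ = 69910 + 24760 = 94670 km = 9.4670×10⁷ m.
r₂ = 69910 + 741200 = 811110 km = 8.1111×10⁸ m.
Transfer ellipse a_t = (r₁ + r₂)/2 = 4.529×10⁸ m.
At r₁: circular v_c1 = √(μ/r₁) = 36580 m/s; transfer-perijove v_p = √[μ(2/r₁ − 1/a_t)] = 48950 m/s.
Δv₁ = v_p − v_c1 = 12370 m/s.
At r₂: circular v_c2 = √(μ/r₂) = 12500 m/s; transfer-apojove v_a = √[μ(2/r₂ − 1/a_t)] = 5714 m/s.
Δv₂ = v_c2 − v_a = 6783 m/s.
Total Δv = Δv₁ + Δv₂ = 19160 m/s = 19.16 km/s.

Δv_total ≈ 19.2 km/s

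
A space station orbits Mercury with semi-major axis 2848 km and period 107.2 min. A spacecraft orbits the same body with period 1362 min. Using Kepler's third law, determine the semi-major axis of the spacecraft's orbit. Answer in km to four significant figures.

a₂ ≈ 15510 km

Kepler's third law: a³ ∝ T², so a₂ = a₁ (T₂/T₁)^(2/3).
T₂/T₁ = 12.71, (T₂/T₁)^(2/3) = 5.445.
a₂ = 2848 × 5.445 = 15510 km.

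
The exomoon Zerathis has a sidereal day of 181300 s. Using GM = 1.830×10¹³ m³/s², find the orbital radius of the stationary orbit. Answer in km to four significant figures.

r_sync ≈ 24790 km

A synchronous orbit has period T, so by Kepler's third law a = (μT²/4π²)^(1/3).
μT²/4π² = 1.830×10¹³ × (1.813×10⁵)² / 39.48 = 1.524×10²² m³.
a = 2.479×10⁷ m = 24791 km.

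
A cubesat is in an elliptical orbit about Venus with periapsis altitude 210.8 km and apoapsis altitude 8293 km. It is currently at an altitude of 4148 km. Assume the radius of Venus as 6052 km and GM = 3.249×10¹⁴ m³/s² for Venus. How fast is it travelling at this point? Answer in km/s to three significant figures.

r_p = 6052 + 210.8 = 6262.8 km = 6.2628×10⁶ m.
r_a = 6052 + 8293 = 14345 km = 1.4345×10⁷ m.
r = 6052 + 4148 = 10200 km = 1.020×10⁷ m.
Semi-major axis a = (r_p + r_a)/2 = 10304 km = 1.030×10⁷ m.
Vis-viva: v² = μ(2/r − 1/a) = 3.249×10¹⁴ × (1.961×10⁻⁷ − 9.705×10⁻⁸) = 3.217×10⁷ m²/s².
v = 5672 m/s = 5.672 km/s.

v ≈ 5.67 km/s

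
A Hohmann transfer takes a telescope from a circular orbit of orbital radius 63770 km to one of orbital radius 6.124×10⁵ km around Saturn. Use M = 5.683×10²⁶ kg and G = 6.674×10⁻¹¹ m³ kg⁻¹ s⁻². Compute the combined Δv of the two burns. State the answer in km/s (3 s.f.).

Δv_total ≈ 12.9 km/s

μ = GM = 6.674×10⁻¹¹ × 5.683×10²⁶ = 3.793×10¹⁶ m³/s².
r₁ = 63770 km = 6.377×10⁷ m.
r₂ = 6.124×10⁵ km = 6.124×10⁸ m.
Transfer ellipse a_t = (r₁ + r₂)/2 = 3.381×10⁸ m.
At r₁: circular v_c1 = √(μ/r₁) = 24390 m/s; transfer-perikrone v_p = √[μ(2/r₁ − 1/a_t)] = 32820 m/s.
Δv₁ = v_p − v_c1 = 8435 m/s.
At r₂: circular v_c2 = √(μ/r₂) = 7870 m/s; transfer-apokrone v_a = √[μ(2/r₂ − 1/a_t)] = 3418 m/s.
Δv₂ = v_c2 − v_a = 4452 m/s.
Total Δv = Δv₁ + Δv₂ = 12890 m/s = 12.89 km/s.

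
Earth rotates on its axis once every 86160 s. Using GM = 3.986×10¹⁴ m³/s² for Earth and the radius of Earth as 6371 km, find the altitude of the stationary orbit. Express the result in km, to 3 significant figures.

A synchronous orbit has period T, so by Kepler's third law a = (μT²/4π²)^(1/3).
μT²/4π² = 3.986×10¹⁴ × (8.616×10⁴)² / 39.48 = 7.495×10²² m³.
a = 4.216×10⁷ m = 42163 km.
Altitude h = a − R = 42163 − 6371 = 35792 km.

h_sync ≈ 35800 km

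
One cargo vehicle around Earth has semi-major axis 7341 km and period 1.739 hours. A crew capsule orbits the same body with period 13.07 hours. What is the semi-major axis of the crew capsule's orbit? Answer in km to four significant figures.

a₂ ≈ 28170 km

Kepler's third law: a³ ∝ T², so a₂ = a₁ (T₂/T₁)^(2/3).
T₂/T₁ = 7.516, (T₂/T₁)^(2/3) = 3.837.
a₂ = 7341 × 3.837 = 28170 km.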